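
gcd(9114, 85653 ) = 93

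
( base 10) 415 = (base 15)1ca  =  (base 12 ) 2a7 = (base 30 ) DP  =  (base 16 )19f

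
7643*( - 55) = - 420365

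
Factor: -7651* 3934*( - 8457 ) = 2^1*3^1*7^2*281^1*1093^1*2819^1 = 254547530538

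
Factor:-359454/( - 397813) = 2^1*3^1  *13^( - 1)*71^( - 1 )*139^1 = 834/923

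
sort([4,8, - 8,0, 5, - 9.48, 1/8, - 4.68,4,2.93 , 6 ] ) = [ - 9.48,-8, - 4.68, 0,1/8,2.93,4, 4,5,6,8]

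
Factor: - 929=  -929^1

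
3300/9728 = 825/2432=0.34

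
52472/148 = 13118/37 = 354.54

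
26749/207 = 1163/9 = 129.22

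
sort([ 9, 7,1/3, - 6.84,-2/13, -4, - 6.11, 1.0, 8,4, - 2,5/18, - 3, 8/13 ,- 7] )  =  [ - 7, - 6.84, - 6.11,-4, - 3, - 2, -2/13, 5/18,  1/3,8/13, 1.0,4,  7,8,9 ]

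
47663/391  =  47663/391 = 121.90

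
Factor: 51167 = 19^1* 2693^1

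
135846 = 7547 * 18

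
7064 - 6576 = 488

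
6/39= 2/13 = 0.15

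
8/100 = 2/25 = 0.08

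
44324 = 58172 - 13848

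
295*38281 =11292895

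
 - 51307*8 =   -  410456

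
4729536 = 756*6256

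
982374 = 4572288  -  3589914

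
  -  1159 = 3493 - 4652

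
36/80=9/20 = 0.45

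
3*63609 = 190827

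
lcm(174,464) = 1392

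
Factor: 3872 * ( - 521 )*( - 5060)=2^7*5^1*11^3*23^1 * 521^1 = 10207598720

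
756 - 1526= - 770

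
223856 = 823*272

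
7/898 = 7/898  =  0.01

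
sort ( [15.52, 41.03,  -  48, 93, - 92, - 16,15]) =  [ - 92,-48,  -  16, 15,15.52,41.03,93 ]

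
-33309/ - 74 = 450 + 9/74 = 450.12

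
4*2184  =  8736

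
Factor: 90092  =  2^2*101^1*223^1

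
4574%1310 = 644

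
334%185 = 149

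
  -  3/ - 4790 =3/4790 = 0.00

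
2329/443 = 2329/443=5.26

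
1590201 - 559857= 1030344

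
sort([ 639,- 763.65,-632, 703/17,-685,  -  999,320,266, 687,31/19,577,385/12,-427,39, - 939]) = [ - 999, - 939, - 763.65, -685,  -  632,  -  427 , 31/19 , 385/12,39,703/17, 266,320, 577,639,687] 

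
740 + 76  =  816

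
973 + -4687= - 3714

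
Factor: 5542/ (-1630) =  - 17/5 = -5^(  -  1)*17^1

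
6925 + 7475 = 14400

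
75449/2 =37724+1/2 = 37724.50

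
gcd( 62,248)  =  62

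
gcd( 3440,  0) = 3440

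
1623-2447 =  - 824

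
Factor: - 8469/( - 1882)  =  9/2 = 2^ ( - 1 )*3^2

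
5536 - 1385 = 4151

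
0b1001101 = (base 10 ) 77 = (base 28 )2L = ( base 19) 41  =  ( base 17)49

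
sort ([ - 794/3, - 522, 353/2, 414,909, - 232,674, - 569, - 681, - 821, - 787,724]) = [ - 821, - 787,- 681 , - 569, - 522, - 794/3,-232, 353/2,414 , 674,724,909]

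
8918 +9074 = 17992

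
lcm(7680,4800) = 38400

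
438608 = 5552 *79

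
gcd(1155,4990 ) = 5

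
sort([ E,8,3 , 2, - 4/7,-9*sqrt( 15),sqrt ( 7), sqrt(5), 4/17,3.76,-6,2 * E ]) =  [-9 * sqrt(15 ),-6 , - 4/7,4/17,2,  sqrt(5),sqrt (7 ), E, 3 , 3.76,2*E, 8]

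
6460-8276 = -1816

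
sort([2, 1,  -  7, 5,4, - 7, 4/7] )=[ - 7, - 7 , 4/7 , 1,2, 4,5 ] 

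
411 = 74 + 337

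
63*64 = 4032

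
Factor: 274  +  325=599 = 599^1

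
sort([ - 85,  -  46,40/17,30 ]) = [ - 85,-46, 40/17, 30] 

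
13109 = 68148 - 55039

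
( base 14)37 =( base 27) 1m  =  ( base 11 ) 45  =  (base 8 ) 61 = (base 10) 49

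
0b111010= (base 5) 213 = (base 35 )1n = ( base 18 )34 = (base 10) 58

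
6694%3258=178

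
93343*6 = 560058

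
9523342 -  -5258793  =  14782135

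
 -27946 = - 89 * 314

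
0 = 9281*0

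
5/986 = 5/986= 0.01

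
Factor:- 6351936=-2^6*3^1*33083^1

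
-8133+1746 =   -  6387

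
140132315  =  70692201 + 69440114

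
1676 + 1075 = 2751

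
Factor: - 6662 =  - 2^1*3331^1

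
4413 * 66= 291258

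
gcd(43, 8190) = 1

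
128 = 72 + 56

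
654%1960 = 654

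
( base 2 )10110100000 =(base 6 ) 10400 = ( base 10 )1440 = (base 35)165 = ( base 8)2640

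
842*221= 186082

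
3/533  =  3/533  =  0.01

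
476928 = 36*13248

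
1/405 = 1/405 = 0.00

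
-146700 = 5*(-29340) 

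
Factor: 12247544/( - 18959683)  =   - 2^3*223^(-1)*85021^ ( - 1)*1530943^1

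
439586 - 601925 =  - 162339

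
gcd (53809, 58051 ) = 7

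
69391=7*9913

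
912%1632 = 912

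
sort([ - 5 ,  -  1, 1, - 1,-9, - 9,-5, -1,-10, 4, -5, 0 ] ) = [-10 , - 9,- 9,  -  5, -5  , - 5,-1,-1, - 1, 0, 1,  4]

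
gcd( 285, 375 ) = 15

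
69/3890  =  69/3890 = 0.02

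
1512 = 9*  168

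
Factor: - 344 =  - 2^3*43^1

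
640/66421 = 640/66421 = 0.01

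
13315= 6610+6705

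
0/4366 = 0 =0.00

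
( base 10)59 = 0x3B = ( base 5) 214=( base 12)4B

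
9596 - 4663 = 4933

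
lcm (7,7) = 7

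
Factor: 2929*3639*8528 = 90896805168 = 2^4*3^1 * 13^1*29^1 *41^1*101^1*1213^1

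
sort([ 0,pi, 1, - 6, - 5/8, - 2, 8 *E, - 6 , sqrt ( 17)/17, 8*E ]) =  [-6, - 6, - 2, - 5/8, 0,sqrt( 17)/17, 1, pi, 8*E,  8*E]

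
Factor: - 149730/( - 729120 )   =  23/112 = 2^(-4 )*7^(-1)*23^1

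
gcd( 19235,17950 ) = 5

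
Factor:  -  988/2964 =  -1/3=- 3^ ( - 1)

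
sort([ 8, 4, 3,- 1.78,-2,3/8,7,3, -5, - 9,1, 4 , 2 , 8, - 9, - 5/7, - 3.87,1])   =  [- 9, - 9,- 5, - 3.87,-2, - 1.78,  -  5/7, 3/8, 1, 1, 2, 3,  3,  4 , 4,  7, 8, 8]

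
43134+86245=129379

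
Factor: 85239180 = 2^2*3^2*5^1*13^1 *73^1*499^1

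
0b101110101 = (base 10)373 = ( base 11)30A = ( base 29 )CP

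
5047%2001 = 1045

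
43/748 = 43/748 = 0.06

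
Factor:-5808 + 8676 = 2868 = 2^2*3^1*239^1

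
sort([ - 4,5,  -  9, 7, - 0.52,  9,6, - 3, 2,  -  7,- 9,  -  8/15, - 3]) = [ - 9, - 9,-7, - 4, - 3, - 3, - 8/15, - 0.52,2,5,6,  7, 9 ]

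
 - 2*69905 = -139810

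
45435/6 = 15145/2 = 7572.50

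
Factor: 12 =2^2 * 3^1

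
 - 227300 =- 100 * 2273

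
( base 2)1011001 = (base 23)3K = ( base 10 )89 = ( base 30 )2T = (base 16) 59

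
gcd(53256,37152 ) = 24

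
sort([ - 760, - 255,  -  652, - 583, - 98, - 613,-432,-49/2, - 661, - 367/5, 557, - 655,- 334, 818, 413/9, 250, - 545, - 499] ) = [ - 760, - 661,  -  655,- 652, - 613, -583,- 545, - 499,-432, - 334, - 255, - 98, - 367/5,  -  49/2, 413/9, 250, 557 , 818]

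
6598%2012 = 562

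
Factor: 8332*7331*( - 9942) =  - 2^3*3^1*1657^1*2083^1*7331^1= - 607276170264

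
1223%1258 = 1223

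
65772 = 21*3132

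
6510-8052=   -  1542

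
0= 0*75912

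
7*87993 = 615951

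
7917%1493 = 452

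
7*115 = 805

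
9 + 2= 11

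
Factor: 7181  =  43^1 * 167^1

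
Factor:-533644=-2^2*89^1* 1499^1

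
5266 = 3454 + 1812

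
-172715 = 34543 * ( - 5)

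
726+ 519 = 1245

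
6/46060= 3/23030 = 0.00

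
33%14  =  5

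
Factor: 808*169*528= 72099456 =2^7*3^1 * 11^1*13^2 * 101^1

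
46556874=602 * 77337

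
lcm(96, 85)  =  8160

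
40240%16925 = 6390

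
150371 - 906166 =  - 755795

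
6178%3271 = 2907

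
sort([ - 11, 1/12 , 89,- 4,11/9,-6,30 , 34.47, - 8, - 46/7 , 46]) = [ - 11, - 8, - 46/7, - 6, - 4,1/12,11/9, 30,34.47, 46,89]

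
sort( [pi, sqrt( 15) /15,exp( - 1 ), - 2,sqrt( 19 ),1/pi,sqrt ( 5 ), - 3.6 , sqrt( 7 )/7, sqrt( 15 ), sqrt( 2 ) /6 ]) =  [ - 3.6, -2, sqrt( 2)/6, sqrt( 15 )/15, 1/pi, exp(-1 ), sqrt(7 )/7, sqrt( 5 ),pi, sqrt( 15),sqrt( 19 )] 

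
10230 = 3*3410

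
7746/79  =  7746/79 =98.05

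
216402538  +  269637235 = 486039773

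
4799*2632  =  12630968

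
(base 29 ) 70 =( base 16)CB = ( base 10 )203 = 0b11001011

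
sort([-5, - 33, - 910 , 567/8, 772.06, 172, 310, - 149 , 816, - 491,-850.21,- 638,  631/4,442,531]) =[ - 910,-850.21,-638, - 491, - 149, - 33,-5,567/8,631/4 , 172,  310,442, 531, 772.06, 816]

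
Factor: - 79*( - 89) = 7031 = 79^1*89^1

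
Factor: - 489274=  - 2^1*244637^1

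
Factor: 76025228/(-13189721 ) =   -  2^2*569^1 * 33403^1*13189721^( - 1)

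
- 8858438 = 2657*( - 3334)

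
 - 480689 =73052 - 553741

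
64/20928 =1/327 = 0.00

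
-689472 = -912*756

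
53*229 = 12137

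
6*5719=34314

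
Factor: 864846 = 2^1*3^2  *  23^1*2089^1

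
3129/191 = 16+73/191 = 16.38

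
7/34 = 7/34 = 0.21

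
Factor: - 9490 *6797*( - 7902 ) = 2^2 * 3^2*5^1*7^1 * 13^1 *73^1*439^1*971^1  =  509706894060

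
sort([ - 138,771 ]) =[ - 138,  771 ]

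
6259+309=6568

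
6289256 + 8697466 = 14986722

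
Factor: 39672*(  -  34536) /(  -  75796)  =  342528048/18949 = 2^4*3^3*7^( - 1 )*19^1*  29^1*1439^1*2707^(- 1)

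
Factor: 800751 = 3^1*7^1*17^1*2243^1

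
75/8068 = 75/8068 = 0.01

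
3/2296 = 3/2296= 0.00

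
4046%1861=324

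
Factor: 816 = 2^4*3^1*17^1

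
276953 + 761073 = 1038026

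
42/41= 1+1/41= 1.02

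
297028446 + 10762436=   307790882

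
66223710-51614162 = 14609548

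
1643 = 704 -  - 939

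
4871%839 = 676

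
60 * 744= 44640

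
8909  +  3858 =12767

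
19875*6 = 119250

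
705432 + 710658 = 1416090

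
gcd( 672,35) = 7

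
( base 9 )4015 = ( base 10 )2930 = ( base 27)40e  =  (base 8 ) 5562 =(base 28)3ki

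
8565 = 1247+7318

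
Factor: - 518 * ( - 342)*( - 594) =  - 2^3*3^5*7^1*11^1*19^1*37^1=- 105230664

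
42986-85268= - 42282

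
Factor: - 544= - 2^5*17^1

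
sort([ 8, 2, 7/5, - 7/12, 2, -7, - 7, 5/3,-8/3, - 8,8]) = [ - 8 ,  -  7, - 7, - 8/3, - 7/12,7/5, 5/3, 2, 2, 8 , 8 ]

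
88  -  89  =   - 1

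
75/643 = 75/643 = 0.12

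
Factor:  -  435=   -  3^1*5^1*29^1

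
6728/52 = 129+5/13  =  129.38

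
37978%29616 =8362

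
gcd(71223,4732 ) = 1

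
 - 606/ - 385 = 606/385=   1.57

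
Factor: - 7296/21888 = - 3^( - 1) = - 1/3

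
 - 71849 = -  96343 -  - 24494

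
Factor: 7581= 3^1 * 7^1*19^2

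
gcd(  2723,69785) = 1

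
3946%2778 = 1168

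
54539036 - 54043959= 495077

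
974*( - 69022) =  - 67227428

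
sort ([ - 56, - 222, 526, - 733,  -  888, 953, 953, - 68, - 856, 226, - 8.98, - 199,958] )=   [ - 888, - 856, - 733, - 222, - 199, - 68, - 56, - 8.98,226,526,953,953, 958 ]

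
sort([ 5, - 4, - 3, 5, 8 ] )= [ - 4, - 3, 5,5,8]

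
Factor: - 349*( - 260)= 2^2*5^1*13^1*349^1 =90740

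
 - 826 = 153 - 979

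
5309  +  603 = 5912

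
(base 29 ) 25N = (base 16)73a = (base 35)1hu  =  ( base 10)1850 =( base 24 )352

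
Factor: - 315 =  - 3^2 * 5^1*7^1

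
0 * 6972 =0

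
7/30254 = 1/4322 = 0.00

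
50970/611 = 83 + 257/611 = 83.42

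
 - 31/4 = -8 + 1/4=- 7.75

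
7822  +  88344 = 96166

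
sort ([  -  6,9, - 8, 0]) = [-8, - 6,0 , 9]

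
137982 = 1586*87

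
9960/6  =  1660 = 1660.00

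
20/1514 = 10/757 = 0.01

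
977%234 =41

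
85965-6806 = 79159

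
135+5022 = 5157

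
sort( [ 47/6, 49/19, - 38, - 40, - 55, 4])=[ - 55 ,-40, - 38, 49/19,4 , 47/6 ] 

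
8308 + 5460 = 13768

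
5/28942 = 5/28942 = 0.00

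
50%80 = 50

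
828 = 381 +447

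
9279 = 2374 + 6905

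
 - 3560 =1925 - 5485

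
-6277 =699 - 6976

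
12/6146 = 6/3073 = 0.00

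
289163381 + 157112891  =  446276272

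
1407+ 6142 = 7549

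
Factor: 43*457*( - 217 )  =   - 7^1*31^1*43^1 * 457^1 = - 4264267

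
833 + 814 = 1647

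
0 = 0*445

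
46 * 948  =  43608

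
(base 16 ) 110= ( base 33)88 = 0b100010000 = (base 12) 1A8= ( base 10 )272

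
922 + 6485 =7407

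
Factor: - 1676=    - 2^2* 419^1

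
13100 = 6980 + 6120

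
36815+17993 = 54808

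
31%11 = 9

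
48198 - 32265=15933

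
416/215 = 416/215 = 1.93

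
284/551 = 284/551 =0.52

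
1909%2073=1909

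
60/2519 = 60/2519 = 0.02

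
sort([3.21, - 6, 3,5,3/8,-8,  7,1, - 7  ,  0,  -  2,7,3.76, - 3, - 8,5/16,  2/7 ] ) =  [ - 8,  -  8, - 7, - 6, - 3, - 2,0,2/7,  5/16,3/8, 1 , 3,3.21,  3.76,5,7,7]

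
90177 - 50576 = 39601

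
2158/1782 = 1 + 188/891 = 1.21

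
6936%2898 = 1140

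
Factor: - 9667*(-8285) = 80091095 = 5^1*7^1*1381^1 *1657^1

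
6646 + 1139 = 7785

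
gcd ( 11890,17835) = 5945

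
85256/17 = 85256/17= 5015.06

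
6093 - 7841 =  - 1748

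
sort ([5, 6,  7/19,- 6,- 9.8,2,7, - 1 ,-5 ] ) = [ - 9.8, - 6,- 5, - 1, 7/19, 2, 5,6,7 ]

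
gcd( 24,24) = 24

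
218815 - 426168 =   -  207353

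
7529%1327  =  894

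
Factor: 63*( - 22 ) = - 1386 = - 2^1*3^2*  7^1*11^1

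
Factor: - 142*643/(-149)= 91306/149= 2^1*71^1* 149^(  -  1)*643^1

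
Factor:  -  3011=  - 3011^1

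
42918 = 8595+34323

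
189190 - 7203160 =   -  7013970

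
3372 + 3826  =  7198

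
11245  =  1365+9880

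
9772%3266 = 3240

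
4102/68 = 2051/34 = 60.32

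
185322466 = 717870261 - 532547795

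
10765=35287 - 24522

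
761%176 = 57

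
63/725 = 63/725  =  0.09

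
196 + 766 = 962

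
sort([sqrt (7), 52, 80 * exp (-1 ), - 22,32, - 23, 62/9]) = [- 23,-22, sqrt( 7), 62/9 , 80*exp( - 1 ), 32,52]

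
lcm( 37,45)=1665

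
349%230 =119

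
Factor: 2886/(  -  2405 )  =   - 2^1*3^1*5^( - 1) = - 6/5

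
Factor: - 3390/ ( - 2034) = 5/3 =3^ (  -  1 )*5^1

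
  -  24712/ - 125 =197 + 87/125 = 197.70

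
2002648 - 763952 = 1238696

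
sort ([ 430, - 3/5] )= [- 3/5,430]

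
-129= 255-384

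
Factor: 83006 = 2^1 * 7^3*11^2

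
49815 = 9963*5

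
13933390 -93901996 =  - 79968606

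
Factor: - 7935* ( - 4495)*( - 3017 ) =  - 3^1* 5^2*7^1*23^2*29^1*31^1*431^1 = -107609828025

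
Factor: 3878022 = 2^1*3^1*443^1 * 1459^1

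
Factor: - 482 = -2^1*241^1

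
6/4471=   6/4471 = 0.00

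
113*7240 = 818120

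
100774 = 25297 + 75477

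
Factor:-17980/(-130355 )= 4/29= 2^2*29^(-1 ) 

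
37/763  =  37/763 = 0.05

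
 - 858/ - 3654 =143/609  =  0.23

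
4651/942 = 4651/942 = 4.94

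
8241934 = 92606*89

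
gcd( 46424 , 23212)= 23212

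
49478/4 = 12369+ 1/2 = 12369.50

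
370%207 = 163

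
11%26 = 11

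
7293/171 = 2431/57 = 42.65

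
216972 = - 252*( - 861) 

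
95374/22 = 4335 + 2/11 = 4335.18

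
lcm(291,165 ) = 16005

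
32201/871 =2477/67 = 36.97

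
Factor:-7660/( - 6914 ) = 3830/3457= 2^1*5^1*383^1*3457^ ( -1 ) 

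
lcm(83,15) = 1245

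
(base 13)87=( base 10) 111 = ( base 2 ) 1101111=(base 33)3C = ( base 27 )43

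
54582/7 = 7797 + 3/7 = 7797.43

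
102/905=102/905 = 0.11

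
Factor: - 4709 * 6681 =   -  3^1*17^2*131^1*277^1 = -31460829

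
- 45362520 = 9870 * ( - 4596 )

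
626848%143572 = 52560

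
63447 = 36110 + 27337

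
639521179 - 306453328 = 333067851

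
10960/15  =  730 +2/3= 730.67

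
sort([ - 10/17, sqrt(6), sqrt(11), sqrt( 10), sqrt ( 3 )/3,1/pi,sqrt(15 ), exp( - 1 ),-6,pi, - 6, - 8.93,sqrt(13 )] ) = [ - 8.93, - 6, - 6, - 10/17,1/pi,exp(  -  1 ),  sqrt(3) /3 , sqrt( 6), pi, sqrt(10 ), sqrt( 11 ), sqrt(13), sqrt(15)]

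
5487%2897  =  2590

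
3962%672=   602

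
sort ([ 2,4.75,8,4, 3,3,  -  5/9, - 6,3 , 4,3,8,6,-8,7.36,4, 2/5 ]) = [  -  8,- 6,-5/9,2/5,2,3,3, 3 , 3,4, 4, 4,4.75,6,  7.36,  8 , 8] 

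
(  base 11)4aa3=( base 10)6647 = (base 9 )10105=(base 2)1100111110111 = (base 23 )cd0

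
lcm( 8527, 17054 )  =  17054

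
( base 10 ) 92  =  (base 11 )84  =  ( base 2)1011100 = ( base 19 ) 4G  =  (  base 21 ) 48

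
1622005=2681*605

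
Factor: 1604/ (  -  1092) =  - 3^( - 1)*7^( - 1 )*13^ (-1 )*401^1 = -  401/273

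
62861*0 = 0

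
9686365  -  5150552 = 4535813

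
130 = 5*26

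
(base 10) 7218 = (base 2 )1110000110010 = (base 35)5V8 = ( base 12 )4216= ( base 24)cci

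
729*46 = 33534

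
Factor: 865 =5^1* 173^1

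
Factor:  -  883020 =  - 2^2*3^1*5^1*14717^1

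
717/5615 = 717/5615 = 0.13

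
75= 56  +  19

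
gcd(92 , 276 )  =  92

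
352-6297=-5945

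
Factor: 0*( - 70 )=0^1   =  0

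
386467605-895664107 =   -  509196502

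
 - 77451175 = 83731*( - 925) 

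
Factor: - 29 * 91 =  - 7^1*13^1*29^1 = - 2639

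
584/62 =292/31 =9.42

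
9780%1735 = 1105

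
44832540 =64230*698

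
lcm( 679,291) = 2037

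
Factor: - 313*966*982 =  - 296915556  =  - 2^2*3^1*7^1*23^1*313^1*491^1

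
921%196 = 137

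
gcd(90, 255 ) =15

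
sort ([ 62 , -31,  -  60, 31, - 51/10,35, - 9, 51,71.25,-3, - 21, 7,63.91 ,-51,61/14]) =[ - 60,-51,-31  , -21,- 9,-51/10,- 3, 61/14, 7, 31 , 35, 51, 62, 63.91, 71.25]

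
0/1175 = 0 =0.00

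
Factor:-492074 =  - 2^1*11^1 * 22367^1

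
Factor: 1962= 2^1*3^2 * 109^1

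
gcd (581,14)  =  7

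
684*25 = 17100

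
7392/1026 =7 + 35/171 = 7.20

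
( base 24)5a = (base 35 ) 3P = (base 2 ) 10000010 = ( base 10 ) 130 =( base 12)aa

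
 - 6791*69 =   -  468579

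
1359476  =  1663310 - 303834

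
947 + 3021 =3968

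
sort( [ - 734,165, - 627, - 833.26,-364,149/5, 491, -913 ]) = [ - 913, - 833.26, - 734, - 627,-364,149/5,165, 491 ] 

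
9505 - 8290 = 1215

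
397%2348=397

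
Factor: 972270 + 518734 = 1491004 = 2^2*372751^1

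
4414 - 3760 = 654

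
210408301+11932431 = 222340732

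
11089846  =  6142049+4947797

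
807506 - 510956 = 296550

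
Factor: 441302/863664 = 2^( - 3)*3^( - 1 )*19^( - 1)*233^1 = 233/456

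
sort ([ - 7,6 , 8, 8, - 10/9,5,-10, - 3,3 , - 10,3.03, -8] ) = [ - 10, - 10, - 8, - 7 , - 3,  -  10/9, 3,3.03,5,6,8,8]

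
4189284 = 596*7029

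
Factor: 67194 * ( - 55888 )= - 3755338272= - 2^5 *3^2*7^1*499^1*3733^1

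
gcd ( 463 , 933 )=1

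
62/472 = 31/236 = 0.13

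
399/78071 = 3/587 = 0.01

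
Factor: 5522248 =2^3*690281^1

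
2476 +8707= 11183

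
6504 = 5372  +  1132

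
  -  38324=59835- 98159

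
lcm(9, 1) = 9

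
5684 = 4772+912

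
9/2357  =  9/2357 =0.00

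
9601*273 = 2621073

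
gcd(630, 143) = 1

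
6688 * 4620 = 30898560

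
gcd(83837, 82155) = 1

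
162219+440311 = 602530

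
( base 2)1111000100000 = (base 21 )HA5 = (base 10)7712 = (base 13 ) 3683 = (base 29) 94r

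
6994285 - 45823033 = - 38828748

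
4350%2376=1974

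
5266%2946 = 2320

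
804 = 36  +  768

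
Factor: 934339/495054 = 2^( -1)*3^( - 2)*127^1*1051^1*3929^ ( - 1) = 133477/70722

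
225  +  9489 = 9714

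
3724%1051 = 571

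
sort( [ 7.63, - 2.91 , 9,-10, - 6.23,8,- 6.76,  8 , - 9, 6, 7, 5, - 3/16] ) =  [ -10,  -  9,-6.76, - 6.23, - 2.91, -3/16,  5, 6,7,7.63, 8,8, 9 ]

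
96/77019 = 32/25673   =  0.00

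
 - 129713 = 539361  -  669074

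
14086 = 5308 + 8778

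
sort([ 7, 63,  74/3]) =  [ 7,  74/3, 63 ]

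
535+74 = 609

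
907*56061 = 50847327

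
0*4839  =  0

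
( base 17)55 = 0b1011010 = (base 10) 90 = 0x5a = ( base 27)39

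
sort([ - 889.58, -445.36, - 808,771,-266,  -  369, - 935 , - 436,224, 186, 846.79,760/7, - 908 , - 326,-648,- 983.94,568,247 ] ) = [-983.94, - 935,-908 , - 889.58, -808,  -  648,-445.36,-436, - 369,-326, - 266,760/7, 186,224,  247,568,771,846.79] 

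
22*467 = 10274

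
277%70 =67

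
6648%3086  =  476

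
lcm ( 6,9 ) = 18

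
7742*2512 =19447904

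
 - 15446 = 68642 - 84088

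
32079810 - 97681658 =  - 65601848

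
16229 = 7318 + 8911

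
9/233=9/233=0.04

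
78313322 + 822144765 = 900458087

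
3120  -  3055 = 65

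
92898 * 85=7896330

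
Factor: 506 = 2^1*11^1*23^1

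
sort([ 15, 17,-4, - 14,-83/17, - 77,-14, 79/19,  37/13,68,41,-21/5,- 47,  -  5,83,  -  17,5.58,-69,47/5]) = [-77, -69, - 47, - 17,  -  14,-14, - 5, - 83/17, - 21/5, - 4,37/13, 79/19, 5.58,  47/5,15,17, 41, 68,83]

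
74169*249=18468081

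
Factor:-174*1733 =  - 301542 = - 2^1*3^1 * 29^1*1733^1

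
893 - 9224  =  -8331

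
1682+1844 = 3526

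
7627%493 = 232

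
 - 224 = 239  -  463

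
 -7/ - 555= 7/555 = 0.01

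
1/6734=1/6734  =  0.00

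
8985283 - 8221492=763791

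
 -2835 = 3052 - 5887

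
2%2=0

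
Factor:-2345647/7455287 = -7^ ( - 1) * 229^1*10243^1*1065041^ ( - 1) 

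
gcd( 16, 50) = 2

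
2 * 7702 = 15404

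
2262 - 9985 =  - 7723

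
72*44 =3168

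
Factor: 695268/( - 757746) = - 434/473 = - 2^1 * 7^1*11^( - 1)*31^1*43^( - 1)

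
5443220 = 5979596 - 536376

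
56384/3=18794 + 2/3 = 18794.67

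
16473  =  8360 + 8113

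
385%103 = 76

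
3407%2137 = 1270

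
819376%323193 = 172990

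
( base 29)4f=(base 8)203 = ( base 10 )131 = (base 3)11212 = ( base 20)6b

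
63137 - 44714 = 18423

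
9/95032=9/95032 = 0.00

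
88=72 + 16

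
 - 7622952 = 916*(  -  8322 ) 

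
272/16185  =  272/16185 = 0.02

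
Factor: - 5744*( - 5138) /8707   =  29512672/8707=2^5*7^1*359^1*367^1*8707^( - 1)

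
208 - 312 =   -  104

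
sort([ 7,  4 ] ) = [ 4, 7 ]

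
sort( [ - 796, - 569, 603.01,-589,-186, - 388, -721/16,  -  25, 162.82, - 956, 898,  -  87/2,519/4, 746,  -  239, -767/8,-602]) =[-956, - 796,  -  602, - 589, - 569, - 388,-239, - 186 , - 767/8 , - 721/16, - 87/2, - 25,519/4,162.82,603.01,746, 898]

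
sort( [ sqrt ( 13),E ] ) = [ E, sqrt(13)] 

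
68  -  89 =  - 21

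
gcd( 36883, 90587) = 7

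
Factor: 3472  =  2^4*7^1*31^1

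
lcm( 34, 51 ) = 102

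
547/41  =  13 + 14/41=13.34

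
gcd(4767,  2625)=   21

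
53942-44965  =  8977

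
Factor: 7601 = 11^1*691^1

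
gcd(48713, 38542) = 7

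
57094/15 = 57094/15 =3806.27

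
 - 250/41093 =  - 250/41093=- 0.01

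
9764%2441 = 0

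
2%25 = 2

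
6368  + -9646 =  - 3278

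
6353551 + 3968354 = 10321905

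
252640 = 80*3158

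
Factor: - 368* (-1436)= 528448 = 2^6 * 23^1*359^1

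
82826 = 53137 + 29689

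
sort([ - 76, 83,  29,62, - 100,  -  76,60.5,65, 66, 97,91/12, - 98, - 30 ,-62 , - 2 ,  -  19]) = [- 100, - 98  , - 76 ,  -  76, - 62, - 30, - 19, - 2 , 91/12, 29,60.5,  62,65, 66,  83, 97]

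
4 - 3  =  1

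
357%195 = 162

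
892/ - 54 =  -17+13/27 = -16.52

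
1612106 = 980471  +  631635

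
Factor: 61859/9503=7^1*13^( - 1 )*17^( - 1) * 43^ ( - 1)*8837^1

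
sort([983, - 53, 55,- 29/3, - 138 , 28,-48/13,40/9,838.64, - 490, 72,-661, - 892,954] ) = [-892 ,- 661, - 490,-138, - 53 , - 29/3, - 48/13, 40/9, 28 , 55,  72, 838.64, 954,983 ] 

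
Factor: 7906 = 2^1*59^1*67^1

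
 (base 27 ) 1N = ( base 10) 50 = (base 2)110010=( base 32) 1I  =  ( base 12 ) 42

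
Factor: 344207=344207^1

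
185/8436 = 5/228 = 0.02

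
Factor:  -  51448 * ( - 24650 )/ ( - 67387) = -2^4*5^2*17^1*29^1*59^1 * 79^ (-1)*109^1*853^( - 1 )= - 1268193200/67387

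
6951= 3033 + 3918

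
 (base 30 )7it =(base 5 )204434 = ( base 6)51445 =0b1101011010101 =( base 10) 6869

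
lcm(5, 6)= 30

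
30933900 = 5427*5700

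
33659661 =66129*509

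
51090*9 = 459810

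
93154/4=23288 + 1/2 = 23288.50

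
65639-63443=2196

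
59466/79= 752 + 58/79=   752.73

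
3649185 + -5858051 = -2208866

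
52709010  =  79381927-26672917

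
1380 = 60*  23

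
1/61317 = 1/61317 = 0.00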